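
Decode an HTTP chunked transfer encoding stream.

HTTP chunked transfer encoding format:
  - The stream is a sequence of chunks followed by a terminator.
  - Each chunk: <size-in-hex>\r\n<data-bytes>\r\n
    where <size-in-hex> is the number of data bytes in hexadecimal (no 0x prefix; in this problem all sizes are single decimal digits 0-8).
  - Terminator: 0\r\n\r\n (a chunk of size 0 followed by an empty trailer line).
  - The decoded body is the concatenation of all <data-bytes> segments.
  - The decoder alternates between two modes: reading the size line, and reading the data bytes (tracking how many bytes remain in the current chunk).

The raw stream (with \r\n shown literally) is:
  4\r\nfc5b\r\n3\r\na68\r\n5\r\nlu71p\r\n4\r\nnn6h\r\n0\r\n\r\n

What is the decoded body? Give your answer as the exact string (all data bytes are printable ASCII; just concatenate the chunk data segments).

Answer: fc5ba68lu71pnn6h

Derivation:
Chunk 1: stream[0..1]='4' size=0x4=4, data at stream[3..7]='fc5b' -> body[0..4], body so far='fc5b'
Chunk 2: stream[9..10]='3' size=0x3=3, data at stream[12..15]='a68' -> body[4..7], body so far='fc5ba68'
Chunk 3: stream[17..18]='5' size=0x5=5, data at stream[20..25]='lu71p' -> body[7..12], body so far='fc5ba68lu71p'
Chunk 4: stream[27..28]='4' size=0x4=4, data at stream[30..34]='nn6h' -> body[12..16], body so far='fc5ba68lu71pnn6h'
Chunk 5: stream[36..37]='0' size=0 (terminator). Final body='fc5ba68lu71pnn6h' (16 bytes)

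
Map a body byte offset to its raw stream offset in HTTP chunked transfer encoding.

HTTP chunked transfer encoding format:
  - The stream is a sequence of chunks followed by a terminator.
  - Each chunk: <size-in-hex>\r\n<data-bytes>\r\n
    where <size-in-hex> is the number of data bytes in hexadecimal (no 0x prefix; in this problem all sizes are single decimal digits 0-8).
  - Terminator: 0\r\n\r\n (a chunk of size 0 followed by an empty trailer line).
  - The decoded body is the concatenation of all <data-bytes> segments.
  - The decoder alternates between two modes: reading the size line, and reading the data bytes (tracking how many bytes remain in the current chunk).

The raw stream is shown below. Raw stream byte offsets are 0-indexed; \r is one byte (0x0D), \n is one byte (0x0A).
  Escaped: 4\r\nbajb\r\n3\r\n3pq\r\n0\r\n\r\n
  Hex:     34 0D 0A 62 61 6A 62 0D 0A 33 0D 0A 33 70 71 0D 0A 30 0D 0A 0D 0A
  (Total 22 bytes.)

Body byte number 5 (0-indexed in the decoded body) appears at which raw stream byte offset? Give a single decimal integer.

Answer: 13

Derivation:
Chunk 1: stream[0..1]='4' size=0x4=4, data at stream[3..7]='bajb' -> body[0..4], body so far='bajb'
Chunk 2: stream[9..10]='3' size=0x3=3, data at stream[12..15]='3pq' -> body[4..7], body so far='bajb3pq'
Chunk 3: stream[17..18]='0' size=0 (terminator). Final body='bajb3pq' (7 bytes)
Body byte 5 at stream offset 13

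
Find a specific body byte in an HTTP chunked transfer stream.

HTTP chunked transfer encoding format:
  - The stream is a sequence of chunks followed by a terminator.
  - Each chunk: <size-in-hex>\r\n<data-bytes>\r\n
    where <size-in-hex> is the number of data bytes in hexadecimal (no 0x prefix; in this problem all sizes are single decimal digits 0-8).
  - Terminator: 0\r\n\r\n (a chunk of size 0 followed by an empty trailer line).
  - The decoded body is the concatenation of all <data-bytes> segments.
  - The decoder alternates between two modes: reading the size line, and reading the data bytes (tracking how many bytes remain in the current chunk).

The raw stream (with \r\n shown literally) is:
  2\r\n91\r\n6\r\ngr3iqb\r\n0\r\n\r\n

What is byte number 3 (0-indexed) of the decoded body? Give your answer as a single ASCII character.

Answer: r

Derivation:
Chunk 1: stream[0..1]='2' size=0x2=2, data at stream[3..5]='91' -> body[0..2], body so far='91'
Chunk 2: stream[7..8]='6' size=0x6=6, data at stream[10..16]='gr3iqb' -> body[2..8], body so far='91gr3iqb'
Chunk 3: stream[18..19]='0' size=0 (terminator). Final body='91gr3iqb' (8 bytes)
Body byte 3 = 'r'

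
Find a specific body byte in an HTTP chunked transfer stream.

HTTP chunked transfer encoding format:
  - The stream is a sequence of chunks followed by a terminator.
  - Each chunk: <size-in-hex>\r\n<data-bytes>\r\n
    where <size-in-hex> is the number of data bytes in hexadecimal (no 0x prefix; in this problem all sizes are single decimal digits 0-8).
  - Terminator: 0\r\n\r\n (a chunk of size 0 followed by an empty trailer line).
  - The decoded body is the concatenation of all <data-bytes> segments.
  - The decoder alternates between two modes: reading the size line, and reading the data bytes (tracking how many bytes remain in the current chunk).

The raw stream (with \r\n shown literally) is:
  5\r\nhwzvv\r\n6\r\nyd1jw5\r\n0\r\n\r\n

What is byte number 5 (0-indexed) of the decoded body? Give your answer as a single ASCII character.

Answer: y

Derivation:
Chunk 1: stream[0..1]='5' size=0x5=5, data at stream[3..8]='hwzvv' -> body[0..5], body so far='hwzvv'
Chunk 2: stream[10..11]='6' size=0x6=6, data at stream[13..19]='yd1jw5' -> body[5..11], body so far='hwzvvyd1jw5'
Chunk 3: stream[21..22]='0' size=0 (terminator). Final body='hwzvvyd1jw5' (11 bytes)
Body byte 5 = 'y'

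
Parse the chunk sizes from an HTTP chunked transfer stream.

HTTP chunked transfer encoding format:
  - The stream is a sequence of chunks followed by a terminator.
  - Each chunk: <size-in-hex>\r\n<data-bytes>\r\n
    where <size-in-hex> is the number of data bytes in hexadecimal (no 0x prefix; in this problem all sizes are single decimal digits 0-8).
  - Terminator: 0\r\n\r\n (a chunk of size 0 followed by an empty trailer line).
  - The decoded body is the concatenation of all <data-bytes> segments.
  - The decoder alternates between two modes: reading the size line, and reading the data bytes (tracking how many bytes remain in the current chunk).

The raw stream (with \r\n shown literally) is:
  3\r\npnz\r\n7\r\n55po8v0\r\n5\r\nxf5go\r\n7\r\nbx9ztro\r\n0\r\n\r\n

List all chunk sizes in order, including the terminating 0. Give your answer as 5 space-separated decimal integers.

Chunk 1: stream[0..1]='3' size=0x3=3, data at stream[3..6]='pnz' -> body[0..3], body so far='pnz'
Chunk 2: stream[8..9]='7' size=0x7=7, data at stream[11..18]='55po8v0' -> body[3..10], body so far='pnz55po8v0'
Chunk 3: stream[20..21]='5' size=0x5=5, data at stream[23..28]='xf5go' -> body[10..15], body so far='pnz55po8v0xf5go'
Chunk 4: stream[30..31]='7' size=0x7=7, data at stream[33..40]='bx9ztro' -> body[15..22], body so far='pnz55po8v0xf5gobx9ztro'
Chunk 5: stream[42..43]='0' size=0 (terminator). Final body='pnz55po8v0xf5gobx9ztro' (22 bytes)

Answer: 3 7 5 7 0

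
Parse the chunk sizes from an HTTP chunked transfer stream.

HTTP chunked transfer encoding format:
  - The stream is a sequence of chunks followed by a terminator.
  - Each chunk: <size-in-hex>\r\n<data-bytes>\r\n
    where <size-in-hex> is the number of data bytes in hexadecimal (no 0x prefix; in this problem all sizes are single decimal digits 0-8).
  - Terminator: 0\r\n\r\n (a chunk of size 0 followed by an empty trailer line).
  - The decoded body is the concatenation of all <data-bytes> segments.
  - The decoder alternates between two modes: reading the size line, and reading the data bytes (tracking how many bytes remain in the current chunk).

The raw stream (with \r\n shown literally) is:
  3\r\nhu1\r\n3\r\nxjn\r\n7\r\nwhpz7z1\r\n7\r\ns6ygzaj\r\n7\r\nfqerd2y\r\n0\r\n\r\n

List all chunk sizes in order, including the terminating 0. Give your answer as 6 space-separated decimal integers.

Chunk 1: stream[0..1]='3' size=0x3=3, data at stream[3..6]='hu1' -> body[0..3], body so far='hu1'
Chunk 2: stream[8..9]='3' size=0x3=3, data at stream[11..14]='xjn' -> body[3..6], body so far='hu1xjn'
Chunk 3: stream[16..17]='7' size=0x7=7, data at stream[19..26]='whpz7z1' -> body[6..13], body so far='hu1xjnwhpz7z1'
Chunk 4: stream[28..29]='7' size=0x7=7, data at stream[31..38]='s6ygzaj' -> body[13..20], body so far='hu1xjnwhpz7z1s6ygzaj'
Chunk 5: stream[40..41]='7' size=0x7=7, data at stream[43..50]='fqerd2y' -> body[20..27], body so far='hu1xjnwhpz7z1s6ygzajfqerd2y'
Chunk 6: stream[52..53]='0' size=0 (terminator). Final body='hu1xjnwhpz7z1s6ygzajfqerd2y' (27 bytes)

Answer: 3 3 7 7 7 0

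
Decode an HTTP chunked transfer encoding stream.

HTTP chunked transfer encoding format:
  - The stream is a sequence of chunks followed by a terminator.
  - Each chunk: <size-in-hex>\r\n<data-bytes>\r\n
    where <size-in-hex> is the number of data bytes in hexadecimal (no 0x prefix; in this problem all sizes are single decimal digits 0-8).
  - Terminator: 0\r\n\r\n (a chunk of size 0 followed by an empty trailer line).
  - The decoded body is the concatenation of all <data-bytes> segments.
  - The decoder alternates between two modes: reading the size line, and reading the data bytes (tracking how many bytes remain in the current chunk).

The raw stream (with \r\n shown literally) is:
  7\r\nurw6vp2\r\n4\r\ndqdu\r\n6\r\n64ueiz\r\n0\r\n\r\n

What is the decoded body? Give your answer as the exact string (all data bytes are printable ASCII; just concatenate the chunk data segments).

Chunk 1: stream[0..1]='7' size=0x7=7, data at stream[3..10]='urw6vp2' -> body[0..7], body so far='urw6vp2'
Chunk 2: stream[12..13]='4' size=0x4=4, data at stream[15..19]='dqdu' -> body[7..11], body so far='urw6vp2dqdu'
Chunk 3: stream[21..22]='6' size=0x6=6, data at stream[24..30]='64ueiz' -> body[11..17], body so far='urw6vp2dqdu64ueiz'
Chunk 4: stream[32..33]='0' size=0 (terminator). Final body='urw6vp2dqdu64ueiz' (17 bytes)

Answer: urw6vp2dqdu64ueiz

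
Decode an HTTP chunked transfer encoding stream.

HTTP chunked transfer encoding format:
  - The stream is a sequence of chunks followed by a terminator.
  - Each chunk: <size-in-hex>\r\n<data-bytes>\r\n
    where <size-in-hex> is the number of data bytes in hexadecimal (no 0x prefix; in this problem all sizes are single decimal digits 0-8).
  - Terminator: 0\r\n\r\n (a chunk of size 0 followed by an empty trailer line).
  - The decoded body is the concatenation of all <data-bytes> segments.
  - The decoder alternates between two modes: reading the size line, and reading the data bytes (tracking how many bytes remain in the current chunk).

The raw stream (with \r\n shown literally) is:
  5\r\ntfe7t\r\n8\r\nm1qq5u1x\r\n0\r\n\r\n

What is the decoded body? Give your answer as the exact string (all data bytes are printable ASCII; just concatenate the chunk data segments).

Chunk 1: stream[0..1]='5' size=0x5=5, data at stream[3..8]='tfe7t' -> body[0..5], body so far='tfe7t'
Chunk 2: stream[10..11]='8' size=0x8=8, data at stream[13..21]='m1qq5u1x' -> body[5..13], body so far='tfe7tm1qq5u1x'
Chunk 3: stream[23..24]='0' size=0 (terminator). Final body='tfe7tm1qq5u1x' (13 bytes)

Answer: tfe7tm1qq5u1x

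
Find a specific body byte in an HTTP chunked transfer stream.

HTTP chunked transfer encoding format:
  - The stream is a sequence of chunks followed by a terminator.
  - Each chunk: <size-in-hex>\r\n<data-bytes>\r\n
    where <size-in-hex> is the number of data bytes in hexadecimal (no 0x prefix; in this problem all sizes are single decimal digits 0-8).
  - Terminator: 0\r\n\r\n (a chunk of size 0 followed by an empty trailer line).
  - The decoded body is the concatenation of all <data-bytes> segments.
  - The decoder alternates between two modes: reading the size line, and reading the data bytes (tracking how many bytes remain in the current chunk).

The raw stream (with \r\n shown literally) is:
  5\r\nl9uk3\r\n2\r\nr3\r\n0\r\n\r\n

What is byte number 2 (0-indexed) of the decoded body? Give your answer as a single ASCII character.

Answer: u

Derivation:
Chunk 1: stream[0..1]='5' size=0x5=5, data at stream[3..8]='l9uk3' -> body[0..5], body so far='l9uk3'
Chunk 2: stream[10..11]='2' size=0x2=2, data at stream[13..15]='r3' -> body[5..7], body so far='l9uk3r3'
Chunk 3: stream[17..18]='0' size=0 (terminator). Final body='l9uk3r3' (7 bytes)
Body byte 2 = 'u'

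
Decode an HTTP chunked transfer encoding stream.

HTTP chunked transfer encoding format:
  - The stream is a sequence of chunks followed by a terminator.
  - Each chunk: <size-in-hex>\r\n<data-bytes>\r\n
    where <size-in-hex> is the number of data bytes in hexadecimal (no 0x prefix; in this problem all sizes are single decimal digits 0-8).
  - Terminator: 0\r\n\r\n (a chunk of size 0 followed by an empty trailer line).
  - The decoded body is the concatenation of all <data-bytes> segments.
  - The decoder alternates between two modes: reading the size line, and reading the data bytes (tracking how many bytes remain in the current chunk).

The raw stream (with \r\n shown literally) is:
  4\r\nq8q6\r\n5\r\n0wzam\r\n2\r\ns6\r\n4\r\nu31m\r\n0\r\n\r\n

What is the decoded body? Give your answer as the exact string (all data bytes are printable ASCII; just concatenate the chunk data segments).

Answer: q8q60wzams6u31m

Derivation:
Chunk 1: stream[0..1]='4' size=0x4=4, data at stream[3..7]='q8q6' -> body[0..4], body so far='q8q6'
Chunk 2: stream[9..10]='5' size=0x5=5, data at stream[12..17]='0wzam' -> body[4..9], body so far='q8q60wzam'
Chunk 3: stream[19..20]='2' size=0x2=2, data at stream[22..24]='s6' -> body[9..11], body so far='q8q60wzams6'
Chunk 4: stream[26..27]='4' size=0x4=4, data at stream[29..33]='u31m' -> body[11..15], body so far='q8q60wzams6u31m'
Chunk 5: stream[35..36]='0' size=0 (terminator). Final body='q8q60wzams6u31m' (15 bytes)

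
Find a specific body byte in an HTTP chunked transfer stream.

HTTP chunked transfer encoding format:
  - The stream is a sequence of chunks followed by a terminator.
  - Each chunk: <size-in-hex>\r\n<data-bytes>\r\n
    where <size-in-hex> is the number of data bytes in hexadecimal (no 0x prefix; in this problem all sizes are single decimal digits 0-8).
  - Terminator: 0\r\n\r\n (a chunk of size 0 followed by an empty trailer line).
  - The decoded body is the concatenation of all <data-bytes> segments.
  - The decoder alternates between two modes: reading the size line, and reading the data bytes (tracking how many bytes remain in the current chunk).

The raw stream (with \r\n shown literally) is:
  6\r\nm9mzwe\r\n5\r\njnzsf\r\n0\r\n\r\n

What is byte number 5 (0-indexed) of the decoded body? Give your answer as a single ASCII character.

Answer: e

Derivation:
Chunk 1: stream[0..1]='6' size=0x6=6, data at stream[3..9]='m9mzwe' -> body[0..6], body so far='m9mzwe'
Chunk 2: stream[11..12]='5' size=0x5=5, data at stream[14..19]='jnzsf' -> body[6..11], body so far='m9mzwejnzsf'
Chunk 3: stream[21..22]='0' size=0 (terminator). Final body='m9mzwejnzsf' (11 bytes)
Body byte 5 = 'e'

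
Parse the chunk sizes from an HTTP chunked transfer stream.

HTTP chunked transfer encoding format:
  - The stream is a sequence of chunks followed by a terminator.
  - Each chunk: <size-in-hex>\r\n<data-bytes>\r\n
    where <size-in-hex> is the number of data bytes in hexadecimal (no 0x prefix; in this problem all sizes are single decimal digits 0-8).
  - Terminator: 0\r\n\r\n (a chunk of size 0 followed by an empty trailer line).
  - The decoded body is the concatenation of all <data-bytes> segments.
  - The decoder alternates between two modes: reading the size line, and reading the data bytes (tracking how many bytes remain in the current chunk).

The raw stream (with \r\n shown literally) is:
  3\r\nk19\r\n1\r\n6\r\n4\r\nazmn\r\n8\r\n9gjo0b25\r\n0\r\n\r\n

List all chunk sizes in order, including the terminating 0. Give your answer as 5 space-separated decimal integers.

Answer: 3 1 4 8 0

Derivation:
Chunk 1: stream[0..1]='3' size=0x3=3, data at stream[3..6]='k19' -> body[0..3], body so far='k19'
Chunk 2: stream[8..9]='1' size=0x1=1, data at stream[11..12]='6' -> body[3..4], body so far='k196'
Chunk 3: stream[14..15]='4' size=0x4=4, data at stream[17..21]='azmn' -> body[4..8], body so far='k196azmn'
Chunk 4: stream[23..24]='8' size=0x8=8, data at stream[26..34]='9gjo0b25' -> body[8..16], body so far='k196azmn9gjo0b25'
Chunk 5: stream[36..37]='0' size=0 (terminator). Final body='k196azmn9gjo0b25' (16 bytes)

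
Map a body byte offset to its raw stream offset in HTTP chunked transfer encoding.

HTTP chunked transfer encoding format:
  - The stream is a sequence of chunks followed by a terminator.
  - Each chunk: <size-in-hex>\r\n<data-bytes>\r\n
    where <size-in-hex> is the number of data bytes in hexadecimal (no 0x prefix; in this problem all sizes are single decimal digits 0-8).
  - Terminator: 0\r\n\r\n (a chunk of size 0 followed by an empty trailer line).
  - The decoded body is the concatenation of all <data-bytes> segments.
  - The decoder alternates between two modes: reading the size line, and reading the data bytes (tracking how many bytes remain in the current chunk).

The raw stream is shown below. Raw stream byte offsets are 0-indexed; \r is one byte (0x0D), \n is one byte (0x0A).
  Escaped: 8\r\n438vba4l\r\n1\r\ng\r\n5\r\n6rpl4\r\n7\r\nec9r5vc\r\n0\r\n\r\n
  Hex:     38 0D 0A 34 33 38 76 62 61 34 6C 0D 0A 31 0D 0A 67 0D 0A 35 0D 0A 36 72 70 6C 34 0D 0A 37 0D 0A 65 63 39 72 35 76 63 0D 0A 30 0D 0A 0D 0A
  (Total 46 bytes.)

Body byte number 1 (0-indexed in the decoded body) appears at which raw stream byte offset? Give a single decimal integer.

Answer: 4

Derivation:
Chunk 1: stream[0..1]='8' size=0x8=8, data at stream[3..11]='438vba4l' -> body[0..8], body so far='438vba4l'
Chunk 2: stream[13..14]='1' size=0x1=1, data at stream[16..17]='g' -> body[8..9], body so far='438vba4lg'
Chunk 3: stream[19..20]='5' size=0x5=5, data at stream[22..27]='6rpl4' -> body[9..14], body so far='438vba4lg6rpl4'
Chunk 4: stream[29..30]='7' size=0x7=7, data at stream[32..39]='ec9r5vc' -> body[14..21], body so far='438vba4lg6rpl4ec9r5vc'
Chunk 5: stream[41..42]='0' size=0 (terminator). Final body='438vba4lg6rpl4ec9r5vc' (21 bytes)
Body byte 1 at stream offset 4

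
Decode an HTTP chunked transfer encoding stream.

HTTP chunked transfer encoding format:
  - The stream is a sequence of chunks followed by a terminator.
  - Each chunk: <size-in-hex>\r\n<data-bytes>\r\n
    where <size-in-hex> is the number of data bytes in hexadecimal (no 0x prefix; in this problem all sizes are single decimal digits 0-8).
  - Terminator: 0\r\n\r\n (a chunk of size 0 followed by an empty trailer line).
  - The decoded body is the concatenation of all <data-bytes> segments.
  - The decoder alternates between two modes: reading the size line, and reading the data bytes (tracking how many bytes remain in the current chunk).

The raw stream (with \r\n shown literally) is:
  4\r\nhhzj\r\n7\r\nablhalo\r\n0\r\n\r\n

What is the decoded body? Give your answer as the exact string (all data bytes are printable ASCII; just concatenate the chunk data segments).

Answer: hhzjablhalo

Derivation:
Chunk 1: stream[0..1]='4' size=0x4=4, data at stream[3..7]='hhzj' -> body[0..4], body so far='hhzj'
Chunk 2: stream[9..10]='7' size=0x7=7, data at stream[12..19]='ablhalo' -> body[4..11], body so far='hhzjablhalo'
Chunk 3: stream[21..22]='0' size=0 (terminator). Final body='hhzjablhalo' (11 bytes)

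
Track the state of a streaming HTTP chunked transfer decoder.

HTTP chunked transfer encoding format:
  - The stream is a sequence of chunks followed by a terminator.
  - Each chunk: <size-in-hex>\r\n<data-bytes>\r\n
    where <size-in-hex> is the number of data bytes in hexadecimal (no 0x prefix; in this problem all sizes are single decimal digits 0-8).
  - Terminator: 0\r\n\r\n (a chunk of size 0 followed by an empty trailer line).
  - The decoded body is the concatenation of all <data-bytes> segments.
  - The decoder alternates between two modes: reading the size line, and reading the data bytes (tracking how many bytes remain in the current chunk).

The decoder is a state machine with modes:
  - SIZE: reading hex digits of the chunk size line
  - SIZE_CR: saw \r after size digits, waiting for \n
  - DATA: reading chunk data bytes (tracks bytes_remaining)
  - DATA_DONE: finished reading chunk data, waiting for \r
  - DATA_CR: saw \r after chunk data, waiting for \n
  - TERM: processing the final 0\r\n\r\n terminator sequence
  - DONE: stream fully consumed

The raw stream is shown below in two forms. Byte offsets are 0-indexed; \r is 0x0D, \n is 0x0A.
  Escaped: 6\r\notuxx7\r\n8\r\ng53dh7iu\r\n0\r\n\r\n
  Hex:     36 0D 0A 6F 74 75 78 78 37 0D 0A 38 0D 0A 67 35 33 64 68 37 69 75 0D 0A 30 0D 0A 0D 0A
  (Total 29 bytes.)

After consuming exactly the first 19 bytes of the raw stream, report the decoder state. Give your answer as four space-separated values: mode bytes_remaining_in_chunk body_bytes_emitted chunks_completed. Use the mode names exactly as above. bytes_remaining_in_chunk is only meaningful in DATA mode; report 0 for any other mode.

Byte 0 = '6': mode=SIZE remaining=0 emitted=0 chunks_done=0
Byte 1 = 0x0D: mode=SIZE_CR remaining=0 emitted=0 chunks_done=0
Byte 2 = 0x0A: mode=DATA remaining=6 emitted=0 chunks_done=0
Byte 3 = 'o': mode=DATA remaining=5 emitted=1 chunks_done=0
Byte 4 = 't': mode=DATA remaining=4 emitted=2 chunks_done=0
Byte 5 = 'u': mode=DATA remaining=3 emitted=3 chunks_done=0
Byte 6 = 'x': mode=DATA remaining=2 emitted=4 chunks_done=0
Byte 7 = 'x': mode=DATA remaining=1 emitted=5 chunks_done=0
Byte 8 = '7': mode=DATA_DONE remaining=0 emitted=6 chunks_done=0
Byte 9 = 0x0D: mode=DATA_CR remaining=0 emitted=6 chunks_done=0
Byte 10 = 0x0A: mode=SIZE remaining=0 emitted=6 chunks_done=1
Byte 11 = '8': mode=SIZE remaining=0 emitted=6 chunks_done=1
Byte 12 = 0x0D: mode=SIZE_CR remaining=0 emitted=6 chunks_done=1
Byte 13 = 0x0A: mode=DATA remaining=8 emitted=6 chunks_done=1
Byte 14 = 'g': mode=DATA remaining=7 emitted=7 chunks_done=1
Byte 15 = '5': mode=DATA remaining=6 emitted=8 chunks_done=1
Byte 16 = '3': mode=DATA remaining=5 emitted=9 chunks_done=1
Byte 17 = 'd': mode=DATA remaining=4 emitted=10 chunks_done=1
Byte 18 = 'h': mode=DATA remaining=3 emitted=11 chunks_done=1

Answer: DATA 3 11 1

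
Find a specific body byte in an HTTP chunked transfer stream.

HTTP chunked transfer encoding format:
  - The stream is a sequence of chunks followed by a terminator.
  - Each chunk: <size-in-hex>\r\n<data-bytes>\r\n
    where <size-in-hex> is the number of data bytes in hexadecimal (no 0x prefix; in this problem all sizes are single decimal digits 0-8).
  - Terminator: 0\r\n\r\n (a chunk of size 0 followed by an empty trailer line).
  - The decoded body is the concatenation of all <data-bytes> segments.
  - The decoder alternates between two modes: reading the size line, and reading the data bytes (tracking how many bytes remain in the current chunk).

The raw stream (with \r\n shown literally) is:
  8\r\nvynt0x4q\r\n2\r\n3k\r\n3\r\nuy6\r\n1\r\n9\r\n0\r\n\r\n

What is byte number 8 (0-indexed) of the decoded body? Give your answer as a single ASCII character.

Answer: 3

Derivation:
Chunk 1: stream[0..1]='8' size=0x8=8, data at stream[3..11]='vynt0x4q' -> body[0..8], body so far='vynt0x4q'
Chunk 2: stream[13..14]='2' size=0x2=2, data at stream[16..18]='3k' -> body[8..10], body so far='vynt0x4q3k'
Chunk 3: stream[20..21]='3' size=0x3=3, data at stream[23..26]='uy6' -> body[10..13], body so far='vynt0x4q3kuy6'
Chunk 4: stream[28..29]='1' size=0x1=1, data at stream[31..32]='9' -> body[13..14], body so far='vynt0x4q3kuy69'
Chunk 5: stream[34..35]='0' size=0 (terminator). Final body='vynt0x4q3kuy69' (14 bytes)
Body byte 8 = '3'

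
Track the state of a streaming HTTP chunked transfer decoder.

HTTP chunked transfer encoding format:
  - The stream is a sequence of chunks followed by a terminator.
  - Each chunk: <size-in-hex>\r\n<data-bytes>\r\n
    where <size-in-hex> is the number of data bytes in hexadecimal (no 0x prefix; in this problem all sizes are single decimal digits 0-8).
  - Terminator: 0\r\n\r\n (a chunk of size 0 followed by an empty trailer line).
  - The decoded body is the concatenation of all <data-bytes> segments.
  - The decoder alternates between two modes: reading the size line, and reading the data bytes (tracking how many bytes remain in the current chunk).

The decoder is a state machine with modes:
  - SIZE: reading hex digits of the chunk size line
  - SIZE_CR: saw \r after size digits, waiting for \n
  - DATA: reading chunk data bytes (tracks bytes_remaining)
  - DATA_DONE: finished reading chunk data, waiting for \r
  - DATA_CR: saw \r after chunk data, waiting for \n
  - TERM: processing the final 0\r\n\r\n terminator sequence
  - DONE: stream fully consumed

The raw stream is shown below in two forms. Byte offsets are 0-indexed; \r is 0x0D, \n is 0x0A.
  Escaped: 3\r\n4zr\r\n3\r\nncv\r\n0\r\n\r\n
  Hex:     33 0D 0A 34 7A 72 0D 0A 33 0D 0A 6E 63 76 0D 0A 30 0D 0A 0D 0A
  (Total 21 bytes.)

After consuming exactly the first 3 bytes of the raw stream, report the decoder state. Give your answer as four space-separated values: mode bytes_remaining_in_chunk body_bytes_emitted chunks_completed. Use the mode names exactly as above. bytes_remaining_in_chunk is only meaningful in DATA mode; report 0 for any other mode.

Answer: DATA 3 0 0

Derivation:
Byte 0 = '3': mode=SIZE remaining=0 emitted=0 chunks_done=0
Byte 1 = 0x0D: mode=SIZE_CR remaining=0 emitted=0 chunks_done=0
Byte 2 = 0x0A: mode=DATA remaining=3 emitted=0 chunks_done=0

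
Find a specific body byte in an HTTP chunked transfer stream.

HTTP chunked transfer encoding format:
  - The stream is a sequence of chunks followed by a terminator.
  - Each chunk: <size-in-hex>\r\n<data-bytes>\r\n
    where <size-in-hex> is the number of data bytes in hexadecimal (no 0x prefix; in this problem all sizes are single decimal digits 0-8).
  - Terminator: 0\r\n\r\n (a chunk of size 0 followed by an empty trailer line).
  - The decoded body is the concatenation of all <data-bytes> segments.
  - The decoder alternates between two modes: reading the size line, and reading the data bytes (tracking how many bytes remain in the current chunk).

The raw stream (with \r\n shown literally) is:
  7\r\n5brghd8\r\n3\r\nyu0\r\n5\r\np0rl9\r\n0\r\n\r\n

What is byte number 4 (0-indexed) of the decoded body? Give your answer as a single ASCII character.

Chunk 1: stream[0..1]='7' size=0x7=7, data at stream[3..10]='5brghd8' -> body[0..7], body so far='5brghd8'
Chunk 2: stream[12..13]='3' size=0x3=3, data at stream[15..18]='yu0' -> body[7..10], body so far='5brghd8yu0'
Chunk 3: stream[20..21]='5' size=0x5=5, data at stream[23..28]='p0rl9' -> body[10..15], body so far='5brghd8yu0p0rl9'
Chunk 4: stream[30..31]='0' size=0 (terminator). Final body='5brghd8yu0p0rl9' (15 bytes)
Body byte 4 = 'h'

Answer: h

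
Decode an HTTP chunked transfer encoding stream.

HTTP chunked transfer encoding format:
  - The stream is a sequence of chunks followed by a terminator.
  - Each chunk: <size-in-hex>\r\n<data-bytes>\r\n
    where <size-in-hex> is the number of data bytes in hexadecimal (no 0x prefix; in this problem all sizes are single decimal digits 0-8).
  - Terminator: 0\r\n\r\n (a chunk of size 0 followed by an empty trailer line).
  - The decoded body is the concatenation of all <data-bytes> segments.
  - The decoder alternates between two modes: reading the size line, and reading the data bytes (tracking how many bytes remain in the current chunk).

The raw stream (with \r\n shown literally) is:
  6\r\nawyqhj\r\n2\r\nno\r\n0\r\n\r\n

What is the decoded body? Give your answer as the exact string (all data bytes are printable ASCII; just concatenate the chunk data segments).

Answer: awyqhjno

Derivation:
Chunk 1: stream[0..1]='6' size=0x6=6, data at stream[3..9]='awyqhj' -> body[0..6], body so far='awyqhj'
Chunk 2: stream[11..12]='2' size=0x2=2, data at stream[14..16]='no' -> body[6..8], body so far='awyqhjno'
Chunk 3: stream[18..19]='0' size=0 (terminator). Final body='awyqhjno' (8 bytes)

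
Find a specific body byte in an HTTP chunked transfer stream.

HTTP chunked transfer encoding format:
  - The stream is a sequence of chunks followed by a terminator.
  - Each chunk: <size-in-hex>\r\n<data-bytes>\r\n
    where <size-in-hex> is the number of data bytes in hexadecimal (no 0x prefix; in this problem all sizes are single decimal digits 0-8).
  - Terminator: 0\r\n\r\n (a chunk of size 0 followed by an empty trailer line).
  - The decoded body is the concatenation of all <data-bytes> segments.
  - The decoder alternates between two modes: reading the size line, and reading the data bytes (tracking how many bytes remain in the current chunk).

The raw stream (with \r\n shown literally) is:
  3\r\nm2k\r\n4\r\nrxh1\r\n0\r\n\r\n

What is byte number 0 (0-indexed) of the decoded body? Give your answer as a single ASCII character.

Chunk 1: stream[0..1]='3' size=0x3=3, data at stream[3..6]='m2k' -> body[0..3], body so far='m2k'
Chunk 2: stream[8..9]='4' size=0x4=4, data at stream[11..15]='rxh1' -> body[3..7], body so far='m2krxh1'
Chunk 3: stream[17..18]='0' size=0 (terminator). Final body='m2krxh1' (7 bytes)
Body byte 0 = 'm'

Answer: m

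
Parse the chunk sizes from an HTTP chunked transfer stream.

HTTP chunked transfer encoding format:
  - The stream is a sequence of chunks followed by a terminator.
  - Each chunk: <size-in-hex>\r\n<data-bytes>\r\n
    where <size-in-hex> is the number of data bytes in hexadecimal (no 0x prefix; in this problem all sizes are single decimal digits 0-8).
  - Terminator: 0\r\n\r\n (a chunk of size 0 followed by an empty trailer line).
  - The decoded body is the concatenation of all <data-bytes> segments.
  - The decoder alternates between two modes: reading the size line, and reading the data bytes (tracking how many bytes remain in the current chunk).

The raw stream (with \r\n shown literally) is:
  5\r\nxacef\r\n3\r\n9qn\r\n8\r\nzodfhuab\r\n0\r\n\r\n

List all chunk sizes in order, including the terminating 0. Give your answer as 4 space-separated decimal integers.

Chunk 1: stream[0..1]='5' size=0x5=5, data at stream[3..8]='xacef' -> body[0..5], body so far='xacef'
Chunk 2: stream[10..11]='3' size=0x3=3, data at stream[13..16]='9qn' -> body[5..8], body so far='xacef9qn'
Chunk 3: stream[18..19]='8' size=0x8=8, data at stream[21..29]='zodfhuab' -> body[8..16], body so far='xacef9qnzodfhuab'
Chunk 4: stream[31..32]='0' size=0 (terminator). Final body='xacef9qnzodfhuab' (16 bytes)

Answer: 5 3 8 0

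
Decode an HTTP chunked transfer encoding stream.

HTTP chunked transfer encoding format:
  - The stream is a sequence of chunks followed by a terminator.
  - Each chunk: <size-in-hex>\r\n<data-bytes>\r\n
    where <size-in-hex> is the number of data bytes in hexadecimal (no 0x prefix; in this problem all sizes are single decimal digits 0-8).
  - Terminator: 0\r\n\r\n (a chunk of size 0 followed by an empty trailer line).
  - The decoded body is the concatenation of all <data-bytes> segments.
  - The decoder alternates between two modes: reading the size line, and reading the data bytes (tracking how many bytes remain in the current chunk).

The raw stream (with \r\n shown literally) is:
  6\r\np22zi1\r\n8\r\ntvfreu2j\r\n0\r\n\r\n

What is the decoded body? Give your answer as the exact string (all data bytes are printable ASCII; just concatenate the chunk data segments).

Chunk 1: stream[0..1]='6' size=0x6=6, data at stream[3..9]='p22zi1' -> body[0..6], body so far='p22zi1'
Chunk 2: stream[11..12]='8' size=0x8=8, data at stream[14..22]='tvfreu2j' -> body[6..14], body so far='p22zi1tvfreu2j'
Chunk 3: stream[24..25]='0' size=0 (terminator). Final body='p22zi1tvfreu2j' (14 bytes)

Answer: p22zi1tvfreu2j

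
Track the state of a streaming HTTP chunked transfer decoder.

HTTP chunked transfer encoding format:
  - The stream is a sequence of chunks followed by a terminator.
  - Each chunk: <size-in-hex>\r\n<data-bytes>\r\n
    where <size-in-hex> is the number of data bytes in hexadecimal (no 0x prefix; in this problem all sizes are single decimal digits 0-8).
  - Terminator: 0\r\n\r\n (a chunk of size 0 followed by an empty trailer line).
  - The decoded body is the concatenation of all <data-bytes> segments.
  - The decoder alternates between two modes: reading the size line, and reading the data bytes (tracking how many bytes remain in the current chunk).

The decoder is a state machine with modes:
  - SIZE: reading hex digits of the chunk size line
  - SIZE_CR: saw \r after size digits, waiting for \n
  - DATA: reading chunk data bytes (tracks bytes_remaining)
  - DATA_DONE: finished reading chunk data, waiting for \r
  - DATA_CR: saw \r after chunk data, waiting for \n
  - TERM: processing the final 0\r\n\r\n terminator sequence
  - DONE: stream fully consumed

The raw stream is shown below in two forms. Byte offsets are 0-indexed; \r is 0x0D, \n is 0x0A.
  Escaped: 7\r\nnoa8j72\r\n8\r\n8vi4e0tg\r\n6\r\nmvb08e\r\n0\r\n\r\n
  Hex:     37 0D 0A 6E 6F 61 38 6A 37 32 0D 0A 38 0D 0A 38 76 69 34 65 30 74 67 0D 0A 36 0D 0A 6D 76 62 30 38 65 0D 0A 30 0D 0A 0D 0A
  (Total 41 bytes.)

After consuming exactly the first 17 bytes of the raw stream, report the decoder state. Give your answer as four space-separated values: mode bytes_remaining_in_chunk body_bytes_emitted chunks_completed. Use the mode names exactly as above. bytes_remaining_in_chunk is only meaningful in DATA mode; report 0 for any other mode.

Byte 0 = '7': mode=SIZE remaining=0 emitted=0 chunks_done=0
Byte 1 = 0x0D: mode=SIZE_CR remaining=0 emitted=0 chunks_done=0
Byte 2 = 0x0A: mode=DATA remaining=7 emitted=0 chunks_done=0
Byte 3 = 'n': mode=DATA remaining=6 emitted=1 chunks_done=0
Byte 4 = 'o': mode=DATA remaining=5 emitted=2 chunks_done=0
Byte 5 = 'a': mode=DATA remaining=4 emitted=3 chunks_done=0
Byte 6 = '8': mode=DATA remaining=3 emitted=4 chunks_done=0
Byte 7 = 'j': mode=DATA remaining=2 emitted=5 chunks_done=0
Byte 8 = '7': mode=DATA remaining=1 emitted=6 chunks_done=0
Byte 9 = '2': mode=DATA_DONE remaining=0 emitted=7 chunks_done=0
Byte 10 = 0x0D: mode=DATA_CR remaining=0 emitted=7 chunks_done=0
Byte 11 = 0x0A: mode=SIZE remaining=0 emitted=7 chunks_done=1
Byte 12 = '8': mode=SIZE remaining=0 emitted=7 chunks_done=1
Byte 13 = 0x0D: mode=SIZE_CR remaining=0 emitted=7 chunks_done=1
Byte 14 = 0x0A: mode=DATA remaining=8 emitted=7 chunks_done=1
Byte 15 = '8': mode=DATA remaining=7 emitted=8 chunks_done=1
Byte 16 = 'v': mode=DATA remaining=6 emitted=9 chunks_done=1

Answer: DATA 6 9 1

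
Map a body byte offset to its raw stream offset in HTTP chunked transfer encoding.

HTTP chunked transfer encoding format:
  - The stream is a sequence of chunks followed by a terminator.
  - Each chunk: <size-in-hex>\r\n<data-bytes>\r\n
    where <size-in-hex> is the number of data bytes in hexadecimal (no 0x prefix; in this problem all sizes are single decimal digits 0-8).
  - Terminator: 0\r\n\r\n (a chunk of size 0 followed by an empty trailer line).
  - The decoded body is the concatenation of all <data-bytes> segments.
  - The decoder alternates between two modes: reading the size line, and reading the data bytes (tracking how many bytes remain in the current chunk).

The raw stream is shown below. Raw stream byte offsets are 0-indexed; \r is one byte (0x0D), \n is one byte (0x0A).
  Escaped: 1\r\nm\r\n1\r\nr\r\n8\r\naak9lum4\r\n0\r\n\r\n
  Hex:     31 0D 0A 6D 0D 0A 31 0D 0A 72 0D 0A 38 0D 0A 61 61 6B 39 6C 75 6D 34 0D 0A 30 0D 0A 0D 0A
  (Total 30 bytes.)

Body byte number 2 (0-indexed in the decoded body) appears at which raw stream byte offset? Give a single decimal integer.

Answer: 15

Derivation:
Chunk 1: stream[0..1]='1' size=0x1=1, data at stream[3..4]='m' -> body[0..1], body so far='m'
Chunk 2: stream[6..7]='1' size=0x1=1, data at stream[9..10]='r' -> body[1..2], body so far='mr'
Chunk 3: stream[12..13]='8' size=0x8=8, data at stream[15..23]='aak9lum4' -> body[2..10], body so far='mraak9lum4'
Chunk 4: stream[25..26]='0' size=0 (terminator). Final body='mraak9lum4' (10 bytes)
Body byte 2 at stream offset 15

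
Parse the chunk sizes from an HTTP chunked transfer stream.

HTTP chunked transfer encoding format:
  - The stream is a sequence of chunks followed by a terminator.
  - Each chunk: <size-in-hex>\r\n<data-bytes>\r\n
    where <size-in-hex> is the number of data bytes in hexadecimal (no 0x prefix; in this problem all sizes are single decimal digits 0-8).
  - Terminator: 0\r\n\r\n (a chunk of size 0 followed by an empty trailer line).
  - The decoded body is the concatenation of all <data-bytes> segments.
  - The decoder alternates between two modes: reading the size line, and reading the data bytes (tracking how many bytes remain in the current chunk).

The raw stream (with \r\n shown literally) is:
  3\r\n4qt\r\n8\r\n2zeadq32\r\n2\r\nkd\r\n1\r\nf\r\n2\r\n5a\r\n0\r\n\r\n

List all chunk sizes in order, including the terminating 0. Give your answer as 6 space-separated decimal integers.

Answer: 3 8 2 1 2 0

Derivation:
Chunk 1: stream[0..1]='3' size=0x3=3, data at stream[3..6]='4qt' -> body[0..3], body so far='4qt'
Chunk 2: stream[8..9]='8' size=0x8=8, data at stream[11..19]='2zeadq32' -> body[3..11], body so far='4qt2zeadq32'
Chunk 3: stream[21..22]='2' size=0x2=2, data at stream[24..26]='kd' -> body[11..13], body so far='4qt2zeadq32kd'
Chunk 4: stream[28..29]='1' size=0x1=1, data at stream[31..32]='f' -> body[13..14], body so far='4qt2zeadq32kdf'
Chunk 5: stream[34..35]='2' size=0x2=2, data at stream[37..39]='5a' -> body[14..16], body so far='4qt2zeadq32kdf5a'
Chunk 6: stream[41..42]='0' size=0 (terminator). Final body='4qt2zeadq32kdf5a' (16 bytes)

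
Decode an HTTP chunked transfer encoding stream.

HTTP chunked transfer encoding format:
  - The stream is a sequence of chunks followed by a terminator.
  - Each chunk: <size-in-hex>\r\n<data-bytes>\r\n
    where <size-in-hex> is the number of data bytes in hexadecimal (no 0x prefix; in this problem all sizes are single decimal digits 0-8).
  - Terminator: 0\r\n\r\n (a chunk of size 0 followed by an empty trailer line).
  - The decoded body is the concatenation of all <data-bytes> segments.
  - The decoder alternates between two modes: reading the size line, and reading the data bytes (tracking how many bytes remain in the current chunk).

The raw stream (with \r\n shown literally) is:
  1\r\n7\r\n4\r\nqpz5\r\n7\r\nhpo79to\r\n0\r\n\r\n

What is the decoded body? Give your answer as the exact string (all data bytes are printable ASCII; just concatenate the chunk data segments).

Answer: 7qpz5hpo79to

Derivation:
Chunk 1: stream[0..1]='1' size=0x1=1, data at stream[3..4]='7' -> body[0..1], body so far='7'
Chunk 2: stream[6..7]='4' size=0x4=4, data at stream[9..13]='qpz5' -> body[1..5], body so far='7qpz5'
Chunk 3: stream[15..16]='7' size=0x7=7, data at stream[18..25]='hpo79to' -> body[5..12], body so far='7qpz5hpo79to'
Chunk 4: stream[27..28]='0' size=0 (terminator). Final body='7qpz5hpo79to' (12 bytes)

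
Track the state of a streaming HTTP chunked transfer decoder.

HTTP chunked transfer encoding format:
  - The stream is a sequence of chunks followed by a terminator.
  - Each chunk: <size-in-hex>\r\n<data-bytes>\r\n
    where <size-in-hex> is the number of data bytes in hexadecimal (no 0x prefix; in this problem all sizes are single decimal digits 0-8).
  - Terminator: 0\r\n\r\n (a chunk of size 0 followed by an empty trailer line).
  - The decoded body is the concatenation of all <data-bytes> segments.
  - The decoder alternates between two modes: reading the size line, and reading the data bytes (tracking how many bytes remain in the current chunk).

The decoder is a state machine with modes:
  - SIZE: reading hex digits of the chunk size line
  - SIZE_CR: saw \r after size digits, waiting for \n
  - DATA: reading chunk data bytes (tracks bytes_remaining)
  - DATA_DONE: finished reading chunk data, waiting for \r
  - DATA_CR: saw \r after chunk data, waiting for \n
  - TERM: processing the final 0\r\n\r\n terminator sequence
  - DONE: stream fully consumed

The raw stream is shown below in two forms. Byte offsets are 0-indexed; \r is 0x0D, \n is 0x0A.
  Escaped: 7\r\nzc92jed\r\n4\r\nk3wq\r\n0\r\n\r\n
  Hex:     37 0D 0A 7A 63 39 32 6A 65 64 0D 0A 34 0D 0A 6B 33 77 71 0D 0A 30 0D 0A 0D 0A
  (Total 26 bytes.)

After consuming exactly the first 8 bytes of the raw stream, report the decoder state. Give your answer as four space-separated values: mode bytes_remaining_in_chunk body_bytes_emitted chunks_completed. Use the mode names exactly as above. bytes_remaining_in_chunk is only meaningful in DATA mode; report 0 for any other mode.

Byte 0 = '7': mode=SIZE remaining=0 emitted=0 chunks_done=0
Byte 1 = 0x0D: mode=SIZE_CR remaining=0 emitted=0 chunks_done=0
Byte 2 = 0x0A: mode=DATA remaining=7 emitted=0 chunks_done=0
Byte 3 = 'z': mode=DATA remaining=6 emitted=1 chunks_done=0
Byte 4 = 'c': mode=DATA remaining=5 emitted=2 chunks_done=0
Byte 5 = '9': mode=DATA remaining=4 emitted=3 chunks_done=0
Byte 6 = '2': mode=DATA remaining=3 emitted=4 chunks_done=0
Byte 7 = 'j': mode=DATA remaining=2 emitted=5 chunks_done=0

Answer: DATA 2 5 0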